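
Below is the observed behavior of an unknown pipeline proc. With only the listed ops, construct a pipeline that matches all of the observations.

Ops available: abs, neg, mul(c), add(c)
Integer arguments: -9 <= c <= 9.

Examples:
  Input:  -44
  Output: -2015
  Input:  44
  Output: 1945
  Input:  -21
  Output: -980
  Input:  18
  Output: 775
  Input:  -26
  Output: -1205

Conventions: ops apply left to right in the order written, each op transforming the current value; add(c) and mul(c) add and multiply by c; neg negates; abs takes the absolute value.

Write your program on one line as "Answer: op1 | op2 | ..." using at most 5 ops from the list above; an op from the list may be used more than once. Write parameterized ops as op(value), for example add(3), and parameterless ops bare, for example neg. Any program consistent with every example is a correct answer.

neg | mul(9) | add(7) | neg | mul(5)

Check, running the answer program on each example:
  -44 -> 44 -> 396 -> 403 -> -403 -> -2015
  44 -> -44 -> -396 -> -389 -> 389 -> 1945
  -21 -> 21 -> 189 -> 196 -> -196 -> -980
  18 -> -18 -> -162 -> -155 -> 155 -> 775
  -26 -> 26 -> 234 -> 241 -> -241 -> -1205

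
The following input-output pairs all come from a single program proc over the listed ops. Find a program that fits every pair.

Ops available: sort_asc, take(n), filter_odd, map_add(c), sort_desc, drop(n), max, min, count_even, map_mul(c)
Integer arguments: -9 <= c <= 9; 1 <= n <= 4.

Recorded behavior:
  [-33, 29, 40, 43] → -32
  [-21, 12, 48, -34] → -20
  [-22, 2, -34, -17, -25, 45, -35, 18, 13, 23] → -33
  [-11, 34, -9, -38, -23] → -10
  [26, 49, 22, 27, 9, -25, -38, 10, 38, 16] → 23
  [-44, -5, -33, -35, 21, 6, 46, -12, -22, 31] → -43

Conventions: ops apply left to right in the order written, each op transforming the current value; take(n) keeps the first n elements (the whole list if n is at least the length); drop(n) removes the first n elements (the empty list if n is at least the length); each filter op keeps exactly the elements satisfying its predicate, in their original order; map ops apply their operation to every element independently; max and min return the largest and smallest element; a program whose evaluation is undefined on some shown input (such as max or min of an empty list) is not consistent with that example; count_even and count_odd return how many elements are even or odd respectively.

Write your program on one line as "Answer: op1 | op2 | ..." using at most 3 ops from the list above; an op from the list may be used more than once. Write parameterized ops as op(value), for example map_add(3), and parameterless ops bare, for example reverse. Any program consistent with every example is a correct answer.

map_add(1) | take(3) | min

Check, running the answer program on each example:
  [-33, 29, 40, 43] -> [-32, 30, 41, 44] -> [-32, 30, 41] -> -32
  [-21, 12, 48, -34] -> [-20, 13, 49, -33] -> [-20, 13, 49] -> -20
  [-22, 2, -34, -17, -25, 45, -35, 18, 13, 23] -> [-21, 3, -33, -16, -24, 46, -34, 19, 14, 24] -> [-21, 3, -33] -> -33
  [-11, 34, -9, -38, -23] -> [-10, 35, -8, -37, -22] -> [-10, 35, -8] -> -10
  [26, 49, 22, 27, 9, -25, -38, 10, 38, 16] -> [27, 50, 23, 28, 10, -24, -37, 11, 39, 17] -> [27, 50, 23] -> 23
  [-44, -5, -33, -35, 21, 6, 46, -12, -22, 31] -> [-43, -4, -32, -34, 22, 7, 47, -11, -21, 32] -> [-43, -4, -32] -> -43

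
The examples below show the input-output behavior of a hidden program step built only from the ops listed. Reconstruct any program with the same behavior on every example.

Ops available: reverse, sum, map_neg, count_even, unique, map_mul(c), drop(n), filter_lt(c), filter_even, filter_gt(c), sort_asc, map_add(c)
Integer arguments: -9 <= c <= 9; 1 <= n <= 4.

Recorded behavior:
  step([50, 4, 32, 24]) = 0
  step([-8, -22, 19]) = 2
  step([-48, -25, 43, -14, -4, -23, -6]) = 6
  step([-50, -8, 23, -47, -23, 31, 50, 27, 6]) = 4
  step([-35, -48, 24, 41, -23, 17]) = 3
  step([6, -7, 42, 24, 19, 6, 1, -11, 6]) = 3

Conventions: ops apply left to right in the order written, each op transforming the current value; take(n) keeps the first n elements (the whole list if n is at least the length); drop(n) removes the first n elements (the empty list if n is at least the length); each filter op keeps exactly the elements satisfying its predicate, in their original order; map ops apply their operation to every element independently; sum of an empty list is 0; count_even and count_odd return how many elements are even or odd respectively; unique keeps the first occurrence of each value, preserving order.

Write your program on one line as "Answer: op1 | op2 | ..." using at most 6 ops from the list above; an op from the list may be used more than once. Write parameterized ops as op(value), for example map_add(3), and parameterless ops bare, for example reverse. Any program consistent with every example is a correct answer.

unique | filter_lt(2) | map_mul(-2) | map_mul(5) | count_even

Check, running the answer program on each example:
  [50, 4, 32, 24] -> [50, 4, 32, 24] -> [] -> [] -> [] -> 0
  [-8, -22, 19] -> [-8, -22, 19] -> [-8, -22] -> [16, 44] -> [80, 220] -> 2
  [-48, -25, 43, -14, -4, -23, -6] -> [-48, -25, 43, -14, -4, -23, -6] -> [-48, -25, -14, -4, -23, -6] -> [96, 50, 28, 8, 46, 12] -> [480, 250, 140, 40, 230, 60] -> 6
  [-50, -8, 23, -47, -23, 31, 50, 27, 6] -> [-50, -8, 23, -47, -23, 31, 50, 27, 6] -> [-50, -8, -47, -23] -> [100, 16, 94, 46] -> [500, 80, 470, 230] -> 4
  [-35, -48, 24, 41, -23, 17] -> [-35, -48, 24, 41, -23, 17] -> [-35, -48, -23] -> [70, 96, 46] -> [350, 480, 230] -> 3
  [6, -7, 42, 24, 19, 6, 1, -11, 6] -> [6, -7, 42, 24, 19, 1, -11] -> [-7, 1, -11] -> [14, -2, 22] -> [70, -10, 110] -> 3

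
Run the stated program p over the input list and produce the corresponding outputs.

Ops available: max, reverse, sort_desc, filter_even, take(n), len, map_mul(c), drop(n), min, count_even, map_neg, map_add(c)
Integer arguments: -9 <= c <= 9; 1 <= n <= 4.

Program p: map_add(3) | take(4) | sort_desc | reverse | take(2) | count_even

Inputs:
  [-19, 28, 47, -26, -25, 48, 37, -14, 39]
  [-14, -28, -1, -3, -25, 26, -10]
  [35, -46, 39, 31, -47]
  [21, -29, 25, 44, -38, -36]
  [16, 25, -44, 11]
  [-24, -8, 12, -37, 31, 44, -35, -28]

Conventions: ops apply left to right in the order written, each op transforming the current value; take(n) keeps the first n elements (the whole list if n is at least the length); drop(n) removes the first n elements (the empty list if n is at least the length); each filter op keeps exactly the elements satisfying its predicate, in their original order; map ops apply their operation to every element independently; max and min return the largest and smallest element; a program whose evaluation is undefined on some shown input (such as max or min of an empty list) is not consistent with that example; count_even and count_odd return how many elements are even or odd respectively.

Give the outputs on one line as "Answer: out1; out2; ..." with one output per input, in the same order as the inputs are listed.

Execution, op by op:
  [-19, 28, 47, -26, -25, 48, 37, -14, 39] -> [-16, 31, 50, -23, -22, 51, 40, -11, 42] -> [-16, 31, 50, -23] -> [50, 31, -16, -23] -> [-23, -16, 31, 50] -> [-23, -16] -> 1
  [-14, -28, -1, -3, -25, 26, -10] -> [-11, -25, 2, 0, -22, 29, -7] -> [-11, -25, 2, 0] -> [2, 0, -11, -25] -> [-25, -11, 0, 2] -> [-25, -11] -> 0
  [35, -46, 39, 31, -47] -> [38, -43, 42, 34, -44] -> [38, -43, 42, 34] -> [42, 38, 34, -43] -> [-43, 34, 38, 42] -> [-43, 34] -> 1
  [21, -29, 25, 44, -38, -36] -> [24, -26, 28, 47, -35, -33] -> [24, -26, 28, 47] -> [47, 28, 24, -26] -> [-26, 24, 28, 47] -> [-26, 24] -> 2
  [16, 25, -44, 11] -> [19, 28, -41, 14] -> [19, 28, -41, 14] -> [28, 19, 14, -41] -> [-41, 14, 19, 28] -> [-41, 14] -> 1
  [-24, -8, 12, -37, 31, 44, -35, -28] -> [-21, -5, 15, -34, 34, 47, -32, -25] -> [-21, -5, 15, -34] -> [15, -5, -21, -34] -> [-34, -21, -5, 15] -> [-34, -21] -> 1

1; 0; 1; 2; 1; 1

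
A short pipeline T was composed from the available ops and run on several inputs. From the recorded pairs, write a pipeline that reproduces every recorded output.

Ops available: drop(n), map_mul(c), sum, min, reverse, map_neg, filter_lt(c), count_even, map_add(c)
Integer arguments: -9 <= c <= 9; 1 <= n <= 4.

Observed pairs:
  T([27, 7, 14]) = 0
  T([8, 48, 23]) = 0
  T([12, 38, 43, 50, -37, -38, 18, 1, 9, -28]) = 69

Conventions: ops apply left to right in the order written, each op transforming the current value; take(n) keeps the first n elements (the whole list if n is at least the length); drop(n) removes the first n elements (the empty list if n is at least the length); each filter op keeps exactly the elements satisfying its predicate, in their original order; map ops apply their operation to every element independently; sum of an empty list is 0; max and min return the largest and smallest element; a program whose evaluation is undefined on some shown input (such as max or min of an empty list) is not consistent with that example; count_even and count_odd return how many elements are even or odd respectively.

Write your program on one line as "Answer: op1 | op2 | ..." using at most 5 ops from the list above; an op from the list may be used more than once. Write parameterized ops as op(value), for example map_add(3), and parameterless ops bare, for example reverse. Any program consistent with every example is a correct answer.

map_add(1) | map_neg | drop(4) | sum

Check, running the answer program on each example:
  [27, 7, 14] -> [28, 8, 15] -> [-28, -8, -15] -> [] -> 0
  [8, 48, 23] -> [9, 49, 24] -> [-9, -49, -24] -> [] -> 0
  [12, 38, 43, 50, -37, -38, 18, 1, 9, -28] -> [13, 39, 44, 51, -36, -37, 19, 2, 10, -27] -> [-13, -39, -44, -51, 36, 37, -19, -2, -10, 27] -> [36, 37, -19, -2, -10, 27] -> 69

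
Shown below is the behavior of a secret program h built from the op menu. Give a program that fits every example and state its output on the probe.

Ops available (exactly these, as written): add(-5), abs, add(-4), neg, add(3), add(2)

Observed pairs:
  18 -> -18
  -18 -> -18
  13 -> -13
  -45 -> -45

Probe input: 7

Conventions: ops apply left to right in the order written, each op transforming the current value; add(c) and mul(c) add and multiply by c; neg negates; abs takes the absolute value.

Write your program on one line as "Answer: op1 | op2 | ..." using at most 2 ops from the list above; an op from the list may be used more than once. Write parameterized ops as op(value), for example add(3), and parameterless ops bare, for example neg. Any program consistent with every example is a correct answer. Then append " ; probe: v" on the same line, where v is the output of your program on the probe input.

abs | neg ; probe: -7

Check, running the answer program on each example:
  18 -> 18 -> -18
  -18 -> 18 -> -18
  13 -> 13 -> -13
  -45 -> 45 -> -45
  probe: 7 -> 7 -> -7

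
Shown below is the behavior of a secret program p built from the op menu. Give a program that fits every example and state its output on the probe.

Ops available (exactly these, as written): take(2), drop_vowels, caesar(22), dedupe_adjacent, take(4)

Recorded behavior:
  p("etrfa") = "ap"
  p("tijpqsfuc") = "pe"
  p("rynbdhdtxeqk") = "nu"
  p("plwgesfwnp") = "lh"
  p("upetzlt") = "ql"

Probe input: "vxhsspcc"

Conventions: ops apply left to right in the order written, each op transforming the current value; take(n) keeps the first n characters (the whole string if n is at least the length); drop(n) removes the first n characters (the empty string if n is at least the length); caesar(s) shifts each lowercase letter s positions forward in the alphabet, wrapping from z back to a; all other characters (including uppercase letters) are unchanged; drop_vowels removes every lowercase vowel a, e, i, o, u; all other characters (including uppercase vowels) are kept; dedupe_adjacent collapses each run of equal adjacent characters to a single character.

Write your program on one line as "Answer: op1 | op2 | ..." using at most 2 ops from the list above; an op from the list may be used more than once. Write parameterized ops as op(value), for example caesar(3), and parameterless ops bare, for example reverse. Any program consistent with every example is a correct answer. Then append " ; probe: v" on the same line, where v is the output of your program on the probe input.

caesar(22) | take(2) ; probe: "rt"

Check, running the answer program on each example:
  "etrfa" -> "apnbw" -> "ap"
  "tijpqsfuc" -> "peflmobqy" -> "pe"
  "rynbdhdtxeqk" -> "nujxzdzptamg" -> "nu"
  "plwgesfwnp" -> "lhscaobsjl" -> "lh"
  "upetzlt" -> "qlapvhp" -> "ql"
  probe: "vxhsspcc" -> "rtdoolyy" -> "rt"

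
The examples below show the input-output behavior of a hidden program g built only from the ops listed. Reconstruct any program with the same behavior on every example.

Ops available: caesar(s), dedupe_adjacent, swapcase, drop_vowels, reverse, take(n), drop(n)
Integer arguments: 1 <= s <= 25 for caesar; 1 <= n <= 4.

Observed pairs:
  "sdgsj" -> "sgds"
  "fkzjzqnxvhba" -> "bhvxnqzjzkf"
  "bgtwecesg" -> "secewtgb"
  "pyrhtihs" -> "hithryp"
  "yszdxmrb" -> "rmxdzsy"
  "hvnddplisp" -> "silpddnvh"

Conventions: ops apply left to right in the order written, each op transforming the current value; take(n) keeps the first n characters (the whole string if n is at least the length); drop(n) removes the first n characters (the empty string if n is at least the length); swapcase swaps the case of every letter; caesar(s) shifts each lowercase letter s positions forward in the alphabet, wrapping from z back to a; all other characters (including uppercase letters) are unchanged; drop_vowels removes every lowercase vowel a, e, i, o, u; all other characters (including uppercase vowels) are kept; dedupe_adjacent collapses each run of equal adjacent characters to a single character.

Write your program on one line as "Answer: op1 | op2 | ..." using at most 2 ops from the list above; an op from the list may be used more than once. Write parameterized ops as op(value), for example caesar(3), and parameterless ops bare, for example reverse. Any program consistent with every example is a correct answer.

reverse | drop(1)

Check, running the answer program on each example:
  "sdgsj" -> "jsgds" -> "sgds"
  "fkzjzqnxvhba" -> "abhvxnqzjzkf" -> "bhvxnqzjzkf"
  "bgtwecesg" -> "gsecewtgb" -> "secewtgb"
  "pyrhtihs" -> "shithryp" -> "hithryp"
  "yszdxmrb" -> "brmxdzsy" -> "rmxdzsy"
  "hvnddplisp" -> "psilpddnvh" -> "silpddnvh"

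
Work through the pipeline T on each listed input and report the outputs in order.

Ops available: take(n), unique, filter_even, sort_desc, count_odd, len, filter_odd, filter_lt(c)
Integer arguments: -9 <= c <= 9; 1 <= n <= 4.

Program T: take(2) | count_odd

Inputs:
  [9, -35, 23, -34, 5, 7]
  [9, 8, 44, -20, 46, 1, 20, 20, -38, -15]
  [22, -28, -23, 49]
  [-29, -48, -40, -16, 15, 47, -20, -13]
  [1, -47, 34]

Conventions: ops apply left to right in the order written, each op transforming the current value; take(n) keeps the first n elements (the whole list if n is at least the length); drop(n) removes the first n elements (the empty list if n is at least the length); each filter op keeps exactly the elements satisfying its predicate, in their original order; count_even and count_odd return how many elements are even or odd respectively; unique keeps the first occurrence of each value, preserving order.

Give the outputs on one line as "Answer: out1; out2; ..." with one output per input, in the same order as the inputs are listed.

Execution, op by op:
  [9, -35, 23, -34, 5, 7] -> [9, -35] -> 2
  [9, 8, 44, -20, 46, 1, 20, 20, -38, -15] -> [9, 8] -> 1
  [22, -28, -23, 49] -> [22, -28] -> 0
  [-29, -48, -40, -16, 15, 47, -20, -13] -> [-29, -48] -> 1
  [1, -47, 34] -> [1, -47] -> 2

2; 1; 0; 1; 2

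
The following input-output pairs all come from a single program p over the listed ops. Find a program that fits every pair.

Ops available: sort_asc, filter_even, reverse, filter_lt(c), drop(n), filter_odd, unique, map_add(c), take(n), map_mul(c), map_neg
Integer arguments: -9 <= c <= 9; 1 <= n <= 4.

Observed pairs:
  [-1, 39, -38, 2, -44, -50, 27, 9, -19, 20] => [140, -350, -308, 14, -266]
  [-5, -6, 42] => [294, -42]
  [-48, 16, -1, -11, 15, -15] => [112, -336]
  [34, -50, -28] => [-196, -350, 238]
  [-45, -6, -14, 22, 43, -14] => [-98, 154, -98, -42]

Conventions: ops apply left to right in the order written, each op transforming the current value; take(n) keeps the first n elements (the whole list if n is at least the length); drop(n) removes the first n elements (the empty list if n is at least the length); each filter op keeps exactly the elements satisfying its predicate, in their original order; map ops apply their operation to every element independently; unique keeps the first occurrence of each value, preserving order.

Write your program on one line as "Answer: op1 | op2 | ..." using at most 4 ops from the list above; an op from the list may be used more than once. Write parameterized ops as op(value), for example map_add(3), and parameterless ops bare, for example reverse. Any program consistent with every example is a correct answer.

reverse | filter_even | map_mul(-7) | map_neg

Check, running the answer program on each example:
  [-1, 39, -38, 2, -44, -50, 27, 9, -19, 20] -> [20, -19, 9, 27, -50, -44, 2, -38, 39, -1] -> [20, -50, -44, 2, -38] -> [-140, 350, 308, -14, 266] -> [140, -350, -308, 14, -266]
  [-5, -6, 42] -> [42, -6, -5] -> [42, -6] -> [-294, 42] -> [294, -42]
  [-48, 16, -1, -11, 15, -15] -> [-15, 15, -11, -1, 16, -48] -> [16, -48] -> [-112, 336] -> [112, -336]
  [34, -50, -28] -> [-28, -50, 34] -> [-28, -50, 34] -> [196, 350, -238] -> [-196, -350, 238]
  [-45, -6, -14, 22, 43, -14] -> [-14, 43, 22, -14, -6, -45] -> [-14, 22, -14, -6] -> [98, -154, 98, 42] -> [-98, 154, -98, -42]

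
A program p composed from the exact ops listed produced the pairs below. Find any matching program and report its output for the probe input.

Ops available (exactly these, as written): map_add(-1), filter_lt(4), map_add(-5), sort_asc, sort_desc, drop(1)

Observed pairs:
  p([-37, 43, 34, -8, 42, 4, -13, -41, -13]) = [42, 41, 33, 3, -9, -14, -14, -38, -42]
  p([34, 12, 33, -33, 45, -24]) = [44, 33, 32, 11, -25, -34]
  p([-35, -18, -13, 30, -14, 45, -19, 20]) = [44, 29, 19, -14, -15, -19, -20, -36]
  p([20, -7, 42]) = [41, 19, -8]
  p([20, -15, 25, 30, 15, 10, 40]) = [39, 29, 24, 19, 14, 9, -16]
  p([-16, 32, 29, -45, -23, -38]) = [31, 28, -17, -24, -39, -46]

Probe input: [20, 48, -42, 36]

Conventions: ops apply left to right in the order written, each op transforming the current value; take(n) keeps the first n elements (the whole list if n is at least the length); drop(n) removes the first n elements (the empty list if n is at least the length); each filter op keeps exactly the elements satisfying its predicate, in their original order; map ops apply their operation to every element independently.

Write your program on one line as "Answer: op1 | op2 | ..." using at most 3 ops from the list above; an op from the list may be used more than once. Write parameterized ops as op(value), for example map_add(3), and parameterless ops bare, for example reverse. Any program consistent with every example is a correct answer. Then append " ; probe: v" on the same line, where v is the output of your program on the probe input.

sort_asc | sort_desc | map_add(-1) ; probe: [47, 35, 19, -43]

Check, running the answer program on each example:
  [-37, 43, 34, -8, 42, 4, -13, -41, -13] -> [-41, -37, -13, -13, -8, 4, 34, 42, 43] -> [43, 42, 34, 4, -8, -13, -13, -37, -41] -> [42, 41, 33, 3, -9, -14, -14, -38, -42]
  [34, 12, 33, -33, 45, -24] -> [-33, -24, 12, 33, 34, 45] -> [45, 34, 33, 12, -24, -33] -> [44, 33, 32, 11, -25, -34]
  [-35, -18, -13, 30, -14, 45, -19, 20] -> [-35, -19, -18, -14, -13, 20, 30, 45] -> [45, 30, 20, -13, -14, -18, -19, -35] -> [44, 29, 19, -14, -15, -19, -20, -36]
  [20, -7, 42] -> [-7, 20, 42] -> [42, 20, -7] -> [41, 19, -8]
  [20, -15, 25, 30, 15, 10, 40] -> [-15, 10, 15, 20, 25, 30, 40] -> [40, 30, 25, 20, 15, 10, -15] -> [39, 29, 24, 19, 14, 9, -16]
  [-16, 32, 29, -45, -23, -38] -> [-45, -38, -23, -16, 29, 32] -> [32, 29, -16, -23, -38, -45] -> [31, 28, -17, -24, -39, -46]
  probe: [20, 48, -42, 36] -> [-42, 20, 36, 48] -> [48, 36, 20, -42] -> [47, 35, 19, -43]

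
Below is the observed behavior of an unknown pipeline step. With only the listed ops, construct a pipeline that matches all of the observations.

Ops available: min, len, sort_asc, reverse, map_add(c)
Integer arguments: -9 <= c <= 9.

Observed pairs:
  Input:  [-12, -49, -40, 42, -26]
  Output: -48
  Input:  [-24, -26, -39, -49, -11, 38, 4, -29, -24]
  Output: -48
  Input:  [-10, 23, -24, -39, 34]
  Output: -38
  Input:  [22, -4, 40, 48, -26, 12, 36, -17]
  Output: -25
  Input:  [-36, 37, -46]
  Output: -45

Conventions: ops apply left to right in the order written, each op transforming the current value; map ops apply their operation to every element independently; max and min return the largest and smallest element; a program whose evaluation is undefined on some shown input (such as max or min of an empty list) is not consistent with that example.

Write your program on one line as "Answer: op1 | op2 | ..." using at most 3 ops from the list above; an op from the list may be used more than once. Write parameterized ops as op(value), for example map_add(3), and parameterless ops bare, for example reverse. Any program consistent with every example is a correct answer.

sort_asc | map_add(1) | min

Check, running the answer program on each example:
  [-12, -49, -40, 42, -26] -> [-49, -40, -26, -12, 42] -> [-48, -39, -25, -11, 43] -> -48
  [-24, -26, -39, -49, -11, 38, 4, -29, -24] -> [-49, -39, -29, -26, -24, -24, -11, 4, 38] -> [-48, -38, -28, -25, -23, -23, -10, 5, 39] -> -48
  [-10, 23, -24, -39, 34] -> [-39, -24, -10, 23, 34] -> [-38, -23, -9, 24, 35] -> -38
  [22, -4, 40, 48, -26, 12, 36, -17] -> [-26, -17, -4, 12, 22, 36, 40, 48] -> [-25, -16, -3, 13, 23, 37, 41, 49] -> -25
  [-36, 37, -46] -> [-46, -36, 37] -> [-45, -35, 38] -> -45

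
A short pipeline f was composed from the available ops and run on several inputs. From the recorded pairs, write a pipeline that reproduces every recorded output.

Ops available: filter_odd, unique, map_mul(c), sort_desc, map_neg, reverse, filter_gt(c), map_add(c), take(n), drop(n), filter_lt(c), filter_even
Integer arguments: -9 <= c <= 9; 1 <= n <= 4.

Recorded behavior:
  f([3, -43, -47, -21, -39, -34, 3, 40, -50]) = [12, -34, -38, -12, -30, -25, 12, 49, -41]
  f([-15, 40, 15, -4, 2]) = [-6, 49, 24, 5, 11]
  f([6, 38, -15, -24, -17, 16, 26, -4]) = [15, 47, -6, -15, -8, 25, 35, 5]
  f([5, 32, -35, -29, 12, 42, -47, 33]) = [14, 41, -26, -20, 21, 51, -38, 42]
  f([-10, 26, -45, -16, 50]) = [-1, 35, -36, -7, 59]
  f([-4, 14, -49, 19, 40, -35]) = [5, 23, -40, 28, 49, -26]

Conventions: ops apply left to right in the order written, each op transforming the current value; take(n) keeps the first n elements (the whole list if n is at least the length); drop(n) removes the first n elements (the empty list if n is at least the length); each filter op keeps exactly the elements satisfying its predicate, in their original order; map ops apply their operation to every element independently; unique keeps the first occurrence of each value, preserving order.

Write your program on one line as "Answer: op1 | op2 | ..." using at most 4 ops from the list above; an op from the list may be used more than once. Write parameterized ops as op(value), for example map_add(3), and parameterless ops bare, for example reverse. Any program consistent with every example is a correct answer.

reverse | map_add(1) | map_add(8) | reverse

Check, running the answer program on each example:
  [3, -43, -47, -21, -39, -34, 3, 40, -50] -> [-50, 40, 3, -34, -39, -21, -47, -43, 3] -> [-49, 41, 4, -33, -38, -20, -46, -42, 4] -> [-41, 49, 12, -25, -30, -12, -38, -34, 12] -> [12, -34, -38, -12, -30, -25, 12, 49, -41]
  [-15, 40, 15, -4, 2] -> [2, -4, 15, 40, -15] -> [3, -3, 16, 41, -14] -> [11, 5, 24, 49, -6] -> [-6, 49, 24, 5, 11]
  [6, 38, -15, -24, -17, 16, 26, -4] -> [-4, 26, 16, -17, -24, -15, 38, 6] -> [-3, 27, 17, -16, -23, -14, 39, 7] -> [5, 35, 25, -8, -15, -6, 47, 15] -> [15, 47, -6, -15, -8, 25, 35, 5]
  [5, 32, -35, -29, 12, 42, -47, 33] -> [33, -47, 42, 12, -29, -35, 32, 5] -> [34, -46, 43, 13, -28, -34, 33, 6] -> [42, -38, 51, 21, -20, -26, 41, 14] -> [14, 41, -26, -20, 21, 51, -38, 42]
  [-10, 26, -45, -16, 50] -> [50, -16, -45, 26, -10] -> [51, -15, -44, 27, -9] -> [59, -7, -36, 35, -1] -> [-1, 35, -36, -7, 59]
  [-4, 14, -49, 19, 40, -35] -> [-35, 40, 19, -49, 14, -4] -> [-34, 41, 20, -48, 15, -3] -> [-26, 49, 28, -40, 23, 5] -> [5, 23, -40, 28, 49, -26]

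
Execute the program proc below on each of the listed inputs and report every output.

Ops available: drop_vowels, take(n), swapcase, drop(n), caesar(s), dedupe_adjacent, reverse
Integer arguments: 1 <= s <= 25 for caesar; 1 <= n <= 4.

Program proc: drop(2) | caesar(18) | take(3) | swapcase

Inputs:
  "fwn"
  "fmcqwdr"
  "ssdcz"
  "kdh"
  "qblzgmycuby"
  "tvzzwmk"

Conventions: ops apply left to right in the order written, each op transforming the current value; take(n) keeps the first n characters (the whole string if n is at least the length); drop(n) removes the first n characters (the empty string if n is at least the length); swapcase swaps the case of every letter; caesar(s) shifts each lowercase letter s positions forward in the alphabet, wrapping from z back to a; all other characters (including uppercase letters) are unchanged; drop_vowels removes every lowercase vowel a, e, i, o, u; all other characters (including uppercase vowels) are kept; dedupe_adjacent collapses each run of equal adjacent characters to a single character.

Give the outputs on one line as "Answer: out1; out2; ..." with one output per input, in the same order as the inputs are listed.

"F"; "UIO"; "VUR"; "Z"; "DRY"; "RRO"

Execution, op by op:
  "fwn" -> "n" -> "f" -> "f" -> "F"
  "fmcqwdr" -> "cqwdr" -> "uiovj" -> "uio" -> "UIO"
  "ssdcz" -> "dcz" -> "vur" -> "vur" -> "VUR"
  "kdh" -> "h" -> "z" -> "z" -> "Z"
  "qblzgmycuby" -> "lzgmycuby" -> "dryequmtq" -> "dry" -> "DRY"
  "tvzzwmk" -> "zzwmk" -> "rroec" -> "rro" -> "RRO"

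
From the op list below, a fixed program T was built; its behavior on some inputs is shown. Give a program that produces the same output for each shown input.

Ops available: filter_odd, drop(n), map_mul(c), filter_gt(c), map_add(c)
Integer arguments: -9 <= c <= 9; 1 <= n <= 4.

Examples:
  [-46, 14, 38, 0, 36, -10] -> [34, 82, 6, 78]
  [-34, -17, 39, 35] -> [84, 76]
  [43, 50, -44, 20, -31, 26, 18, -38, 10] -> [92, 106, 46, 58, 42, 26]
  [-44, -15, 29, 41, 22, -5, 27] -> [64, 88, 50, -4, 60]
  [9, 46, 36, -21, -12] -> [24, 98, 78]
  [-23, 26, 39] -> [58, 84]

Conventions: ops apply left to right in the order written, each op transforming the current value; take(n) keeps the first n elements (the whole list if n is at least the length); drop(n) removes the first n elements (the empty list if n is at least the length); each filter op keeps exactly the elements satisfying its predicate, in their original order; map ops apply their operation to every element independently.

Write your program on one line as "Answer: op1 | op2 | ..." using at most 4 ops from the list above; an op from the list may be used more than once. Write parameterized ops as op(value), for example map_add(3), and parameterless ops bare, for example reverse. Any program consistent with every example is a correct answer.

map_add(-6) | map_add(9) | filter_gt(-7) | map_mul(2)

Check, running the answer program on each example:
  [-46, 14, 38, 0, 36, -10] -> [-52, 8, 32, -6, 30, -16] -> [-43, 17, 41, 3, 39, -7] -> [17, 41, 3, 39] -> [34, 82, 6, 78]
  [-34, -17, 39, 35] -> [-40, -23, 33, 29] -> [-31, -14, 42, 38] -> [42, 38] -> [84, 76]
  [43, 50, -44, 20, -31, 26, 18, -38, 10] -> [37, 44, -50, 14, -37, 20, 12, -44, 4] -> [46, 53, -41, 23, -28, 29, 21, -35, 13] -> [46, 53, 23, 29, 21, 13] -> [92, 106, 46, 58, 42, 26]
  [-44, -15, 29, 41, 22, -5, 27] -> [-50, -21, 23, 35, 16, -11, 21] -> [-41, -12, 32, 44, 25, -2, 30] -> [32, 44, 25, -2, 30] -> [64, 88, 50, -4, 60]
  [9, 46, 36, -21, -12] -> [3, 40, 30, -27, -18] -> [12, 49, 39, -18, -9] -> [12, 49, 39] -> [24, 98, 78]
  [-23, 26, 39] -> [-29, 20, 33] -> [-20, 29, 42] -> [29, 42] -> [58, 84]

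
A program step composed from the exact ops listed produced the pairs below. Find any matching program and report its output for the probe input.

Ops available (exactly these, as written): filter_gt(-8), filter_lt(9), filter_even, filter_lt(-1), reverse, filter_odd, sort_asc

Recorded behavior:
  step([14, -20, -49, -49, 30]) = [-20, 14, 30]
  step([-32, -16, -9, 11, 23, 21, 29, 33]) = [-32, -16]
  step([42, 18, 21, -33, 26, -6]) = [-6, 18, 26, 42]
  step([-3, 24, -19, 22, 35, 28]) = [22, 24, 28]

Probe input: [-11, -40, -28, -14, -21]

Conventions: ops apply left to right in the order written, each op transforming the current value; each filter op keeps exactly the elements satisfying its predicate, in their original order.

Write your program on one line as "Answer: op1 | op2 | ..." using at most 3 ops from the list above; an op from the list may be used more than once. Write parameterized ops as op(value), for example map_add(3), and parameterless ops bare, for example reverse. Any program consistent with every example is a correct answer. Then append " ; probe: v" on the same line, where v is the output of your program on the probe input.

reverse | sort_asc | filter_even ; probe: [-40, -28, -14]

Check, running the answer program on each example:
  [14, -20, -49, -49, 30] -> [30, -49, -49, -20, 14] -> [-49, -49, -20, 14, 30] -> [-20, 14, 30]
  [-32, -16, -9, 11, 23, 21, 29, 33] -> [33, 29, 21, 23, 11, -9, -16, -32] -> [-32, -16, -9, 11, 21, 23, 29, 33] -> [-32, -16]
  [42, 18, 21, -33, 26, -6] -> [-6, 26, -33, 21, 18, 42] -> [-33, -6, 18, 21, 26, 42] -> [-6, 18, 26, 42]
  [-3, 24, -19, 22, 35, 28] -> [28, 35, 22, -19, 24, -3] -> [-19, -3, 22, 24, 28, 35] -> [22, 24, 28]
  probe: [-11, -40, -28, -14, -21] -> [-21, -14, -28, -40, -11] -> [-40, -28, -21, -14, -11] -> [-40, -28, -14]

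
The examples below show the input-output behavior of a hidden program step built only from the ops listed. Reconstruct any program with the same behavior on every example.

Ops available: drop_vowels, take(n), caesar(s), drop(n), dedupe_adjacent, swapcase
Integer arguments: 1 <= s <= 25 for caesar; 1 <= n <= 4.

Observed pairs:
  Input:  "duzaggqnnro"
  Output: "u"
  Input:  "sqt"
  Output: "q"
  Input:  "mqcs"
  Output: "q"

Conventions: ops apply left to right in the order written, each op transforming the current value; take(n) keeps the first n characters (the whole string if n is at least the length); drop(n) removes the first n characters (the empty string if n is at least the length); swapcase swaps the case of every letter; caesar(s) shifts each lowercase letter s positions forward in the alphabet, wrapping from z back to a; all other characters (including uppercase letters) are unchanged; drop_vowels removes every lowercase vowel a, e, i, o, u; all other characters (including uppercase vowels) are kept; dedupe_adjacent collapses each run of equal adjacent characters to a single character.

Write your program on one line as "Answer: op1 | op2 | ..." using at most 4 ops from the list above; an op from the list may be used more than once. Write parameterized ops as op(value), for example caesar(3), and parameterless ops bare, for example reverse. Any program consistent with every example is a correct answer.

take(4) | take(2) | drop(1)

Check, running the answer program on each example:
  "duzaggqnnro" -> "duza" -> "du" -> "u"
  "sqt" -> "sqt" -> "sq" -> "q"
  "mqcs" -> "mqcs" -> "mq" -> "q"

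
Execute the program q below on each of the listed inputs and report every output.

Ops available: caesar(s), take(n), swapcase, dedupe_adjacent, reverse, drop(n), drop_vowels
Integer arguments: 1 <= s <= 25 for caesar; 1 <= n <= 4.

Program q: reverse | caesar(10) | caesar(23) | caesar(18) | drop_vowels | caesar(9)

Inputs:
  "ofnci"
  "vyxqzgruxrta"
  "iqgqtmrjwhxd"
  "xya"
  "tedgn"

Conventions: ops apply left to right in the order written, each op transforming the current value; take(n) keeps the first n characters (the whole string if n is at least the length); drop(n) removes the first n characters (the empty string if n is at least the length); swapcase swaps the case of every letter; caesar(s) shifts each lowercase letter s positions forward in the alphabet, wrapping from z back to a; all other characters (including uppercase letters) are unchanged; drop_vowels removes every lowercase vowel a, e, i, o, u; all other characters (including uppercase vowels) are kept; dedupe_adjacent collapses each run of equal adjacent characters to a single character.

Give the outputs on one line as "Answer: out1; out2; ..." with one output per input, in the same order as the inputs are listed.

"qkvw"; "ibzfczohyfg"; "lfpezubyoyq"; "igf"; "volmb"

Execution, op by op:
  "ofnci" -> "icnfo" -> "smxpy" -> "pjumv" -> "hbmen" -> "hbmn" -> "qkvw"
  "vyxqzgruxrta" -> "atrxurgzqxyv" -> "kdbhebqjahif" -> "hayebyngxefc" -> "zsqwtqfypwxu" -> "zsqwtqfypwx" -> "ibzfczohyfg"
  "iqgqtmrjwhxd" -> "dxhwjrmtqgqi" -> "nhrgtbwdaqas" -> "keodqytaxnxp" -> "cwgviqlspfph" -> "cwgvqlspfph" -> "lfpezubyoyq"
  "xya" -> "ayx" -> "kih" -> "hfe" -> "zxw" -> "zxw" -> "igf"
  "tedgn" -> "ngdet" -> "xqnod" -> "unkla" -> "mfcds" -> "mfcds" -> "volmb"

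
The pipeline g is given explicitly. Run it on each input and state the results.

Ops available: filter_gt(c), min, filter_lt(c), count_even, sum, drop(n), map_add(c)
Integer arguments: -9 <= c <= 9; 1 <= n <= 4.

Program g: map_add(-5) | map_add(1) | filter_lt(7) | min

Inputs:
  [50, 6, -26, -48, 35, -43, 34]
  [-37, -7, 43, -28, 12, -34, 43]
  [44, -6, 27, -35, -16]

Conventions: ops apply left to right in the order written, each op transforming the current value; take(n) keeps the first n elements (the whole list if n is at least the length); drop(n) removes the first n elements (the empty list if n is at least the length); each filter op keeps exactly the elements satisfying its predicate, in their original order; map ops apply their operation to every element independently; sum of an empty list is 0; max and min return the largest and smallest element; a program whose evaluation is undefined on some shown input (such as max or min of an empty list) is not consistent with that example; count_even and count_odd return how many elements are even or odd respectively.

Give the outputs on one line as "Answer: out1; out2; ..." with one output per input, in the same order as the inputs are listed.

Execution, op by op:
  [50, 6, -26, -48, 35, -43, 34] -> [45, 1, -31, -53, 30, -48, 29] -> [46, 2, -30, -52, 31, -47, 30] -> [2, -30, -52, -47] -> -52
  [-37, -7, 43, -28, 12, -34, 43] -> [-42, -12, 38, -33, 7, -39, 38] -> [-41, -11, 39, -32, 8, -38, 39] -> [-41, -11, -32, -38] -> -41
  [44, -6, 27, -35, -16] -> [39, -11, 22, -40, -21] -> [40, -10, 23, -39, -20] -> [-10, -39, -20] -> -39

-52; -41; -39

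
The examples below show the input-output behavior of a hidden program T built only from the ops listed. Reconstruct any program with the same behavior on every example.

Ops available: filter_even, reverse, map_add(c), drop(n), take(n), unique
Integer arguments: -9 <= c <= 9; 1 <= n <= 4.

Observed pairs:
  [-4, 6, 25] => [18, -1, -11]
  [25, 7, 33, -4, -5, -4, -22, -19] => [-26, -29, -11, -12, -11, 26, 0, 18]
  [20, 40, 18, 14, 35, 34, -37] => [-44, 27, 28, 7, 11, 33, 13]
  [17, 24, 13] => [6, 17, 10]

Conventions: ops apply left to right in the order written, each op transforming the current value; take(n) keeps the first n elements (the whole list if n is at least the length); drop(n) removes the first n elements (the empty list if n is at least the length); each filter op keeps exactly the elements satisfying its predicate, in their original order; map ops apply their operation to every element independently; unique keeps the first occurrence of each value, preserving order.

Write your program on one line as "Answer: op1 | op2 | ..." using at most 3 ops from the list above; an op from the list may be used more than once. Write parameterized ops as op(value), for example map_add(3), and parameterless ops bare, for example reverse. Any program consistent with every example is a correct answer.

reverse | map_add(-7)

Check, running the answer program on each example:
  [-4, 6, 25] -> [25, 6, -4] -> [18, -1, -11]
  [25, 7, 33, -4, -5, -4, -22, -19] -> [-19, -22, -4, -5, -4, 33, 7, 25] -> [-26, -29, -11, -12, -11, 26, 0, 18]
  [20, 40, 18, 14, 35, 34, -37] -> [-37, 34, 35, 14, 18, 40, 20] -> [-44, 27, 28, 7, 11, 33, 13]
  [17, 24, 13] -> [13, 24, 17] -> [6, 17, 10]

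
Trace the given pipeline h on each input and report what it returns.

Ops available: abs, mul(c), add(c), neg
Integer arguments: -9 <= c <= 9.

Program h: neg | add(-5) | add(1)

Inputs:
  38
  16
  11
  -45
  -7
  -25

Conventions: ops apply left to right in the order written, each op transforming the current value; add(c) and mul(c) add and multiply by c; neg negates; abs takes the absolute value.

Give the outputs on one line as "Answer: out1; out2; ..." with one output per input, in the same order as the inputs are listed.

-42; -20; -15; 41; 3; 21

Execution, op by op:
  38 -> -38 -> -43 -> -42
  16 -> -16 -> -21 -> -20
  11 -> -11 -> -16 -> -15
  -45 -> 45 -> 40 -> 41
  -7 -> 7 -> 2 -> 3
  -25 -> 25 -> 20 -> 21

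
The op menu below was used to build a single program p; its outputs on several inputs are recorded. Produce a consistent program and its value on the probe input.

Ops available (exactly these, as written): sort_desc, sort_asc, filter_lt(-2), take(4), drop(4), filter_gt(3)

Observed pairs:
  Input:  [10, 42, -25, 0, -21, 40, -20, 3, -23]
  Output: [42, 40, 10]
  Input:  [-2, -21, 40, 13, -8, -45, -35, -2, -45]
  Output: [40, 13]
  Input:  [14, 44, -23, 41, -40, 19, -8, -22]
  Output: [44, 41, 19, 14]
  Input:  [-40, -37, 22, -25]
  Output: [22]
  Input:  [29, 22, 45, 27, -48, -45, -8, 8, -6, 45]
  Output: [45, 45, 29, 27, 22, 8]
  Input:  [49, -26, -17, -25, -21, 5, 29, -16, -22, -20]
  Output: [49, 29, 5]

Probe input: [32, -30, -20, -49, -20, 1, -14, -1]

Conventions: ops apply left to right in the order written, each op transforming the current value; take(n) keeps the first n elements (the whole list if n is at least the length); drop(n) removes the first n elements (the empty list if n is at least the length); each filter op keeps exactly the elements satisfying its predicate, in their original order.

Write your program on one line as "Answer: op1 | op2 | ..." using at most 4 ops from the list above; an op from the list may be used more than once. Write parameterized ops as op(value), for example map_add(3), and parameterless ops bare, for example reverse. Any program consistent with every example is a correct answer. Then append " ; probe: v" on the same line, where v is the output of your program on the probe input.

sort_asc | filter_gt(3) | sort_desc ; probe: [32]

Check, running the answer program on each example:
  [10, 42, -25, 0, -21, 40, -20, 3, -23] -> [-25, -23, -21, -20, 0, 3, 10, 40, 42] -> [10, 40, 42] -> [42, 40, 10]
  [-2, -21, 40, 13, -8, -45, -35, -2, -45] -> [-45, -45, -35, -21, -8, -2, -2, 13, 40] -> [13, 40] -> [40, 13]
  [14, 44, -23, 41, -40, 19, -8, -22] -> [-40, -23, -22, -8, 14, 19, 41, 44] -> [14, 19, 41, 44] -> [44, 41, 19, 14]
  [-40, -37, 22, -25] -> [-40, -37, -25, 22] -> [22] -> [22]
  [29, 22, 45, 27, -48, -45, -8, 8, -6, 45] -> [-48, -45, -8, -6, 8, 22, 27, 29, 45, 45] -> [8, 22, 27, 29, 45, 45] -> [45, 45, 29, 27, 22, 8]
  [49, -26, -17, -25, -21, 5, 29, -16, -22, -20] -> [-26, -25, -22, -21, -20, -17, -16, 5, 29, 49] -> [5, 29, 49] -> [49, 29, 5]
  probe: [32, -30, -20, -49, -20, 1, -14, -1] -> [-49, -30, -20, -20, -14, -1, 1, 32] -> [32] -> [32]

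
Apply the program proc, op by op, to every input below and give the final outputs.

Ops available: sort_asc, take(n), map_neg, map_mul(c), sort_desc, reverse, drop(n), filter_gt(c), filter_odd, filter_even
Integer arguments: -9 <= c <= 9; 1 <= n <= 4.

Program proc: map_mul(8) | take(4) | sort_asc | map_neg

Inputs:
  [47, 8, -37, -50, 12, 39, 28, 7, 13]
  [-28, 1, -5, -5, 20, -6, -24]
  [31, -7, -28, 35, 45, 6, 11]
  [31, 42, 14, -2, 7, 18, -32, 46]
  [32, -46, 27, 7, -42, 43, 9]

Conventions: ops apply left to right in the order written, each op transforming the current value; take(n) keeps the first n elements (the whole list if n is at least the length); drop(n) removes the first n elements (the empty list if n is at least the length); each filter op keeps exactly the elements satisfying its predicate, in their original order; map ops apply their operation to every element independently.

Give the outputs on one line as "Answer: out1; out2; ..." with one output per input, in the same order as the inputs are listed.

[400, 296, -64, -376]; [224, 40, 40, -8]; [224, 56, -248, -280]; [16, -112, -248, -336]; [368, -56, -216, -256]

Execution, op by op:
  [47, 8, -37, -50, 12, 39, 28, 7, 13] -> [376, 64, -296, -400, 96, 312, 224, 56, 104] -> [376, 64, -296, -400] -> [-400, -296, 64, 376] -> [400, 296, -64, -376]
  [-28, 1, -5, -5, 20, -6, -24] -> [-224, 8, -40, -40, 160, -48, -192] -> [-224, 8, -40, -40] -> [-224, -40, -40, 8] -> [224, 40, 40, -8]
  [31, -7, -28, 35, 45, 6, 11] -> [248, -56, -224, 280, 360, 48, 88] -> [248, -56, -224, 280] -> [-224, -56, 248, 280] -> [224, 56, -248, -280]
  [31, 42, 14, -2, 7, 18, -32, 46] -> [248, 336, 112, -16, 56, 144, -256, 368] -> [248, 336, 112, -16] -> [-16, 112, 248, 336] -> [16, -112, -248, -336]
  [32, -46, 27, 7, -42, 43, 9] -> [256, -368, 216, 56, -336, 344, 72] -> [256, -368, 216, 56] -> [-368, 56, 216, 256] -> [368, -56, -216, -256]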